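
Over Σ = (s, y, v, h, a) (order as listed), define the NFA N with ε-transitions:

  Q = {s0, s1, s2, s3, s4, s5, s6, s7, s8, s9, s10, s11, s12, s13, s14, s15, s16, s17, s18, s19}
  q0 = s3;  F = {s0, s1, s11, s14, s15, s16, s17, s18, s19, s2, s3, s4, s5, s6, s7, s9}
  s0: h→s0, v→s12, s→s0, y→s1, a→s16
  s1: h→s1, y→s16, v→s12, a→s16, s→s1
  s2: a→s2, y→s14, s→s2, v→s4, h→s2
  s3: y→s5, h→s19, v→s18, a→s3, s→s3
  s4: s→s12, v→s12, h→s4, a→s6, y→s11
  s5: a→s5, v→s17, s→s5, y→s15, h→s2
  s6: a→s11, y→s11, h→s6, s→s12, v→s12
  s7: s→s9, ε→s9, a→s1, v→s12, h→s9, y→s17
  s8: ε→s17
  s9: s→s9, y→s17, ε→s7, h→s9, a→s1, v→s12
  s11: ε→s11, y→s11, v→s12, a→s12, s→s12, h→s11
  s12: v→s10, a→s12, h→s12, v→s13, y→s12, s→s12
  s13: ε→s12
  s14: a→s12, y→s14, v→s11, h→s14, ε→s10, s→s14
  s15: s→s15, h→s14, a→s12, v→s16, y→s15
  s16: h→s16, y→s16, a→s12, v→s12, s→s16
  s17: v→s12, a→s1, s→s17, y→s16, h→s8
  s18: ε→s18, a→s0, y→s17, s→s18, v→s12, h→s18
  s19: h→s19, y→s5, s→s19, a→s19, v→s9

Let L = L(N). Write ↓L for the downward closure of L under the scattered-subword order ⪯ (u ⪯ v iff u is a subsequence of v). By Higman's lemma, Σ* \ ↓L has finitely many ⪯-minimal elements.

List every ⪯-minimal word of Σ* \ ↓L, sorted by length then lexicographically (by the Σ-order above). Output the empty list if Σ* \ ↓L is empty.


Antichain: [vv, yya, yhvs, vaaa, hvaya].

|Q|=20, |F|=16, |δ|=93 (7 ε).
min D↑ (16 st, q0=0, F={7}): 0:s→0,y→1,v→2,h→3,a→0 1:s→1,y→4,v→5,h→6,a→1 2:s→2,y→5,v→7,h→2,a→8 3:s→3,y→1,v→9,h→3,a→3 4:s→4,y→4,v→10,h→11,a→7 5:s→5,y→10,v→7,h→5,a→12 6:s→6,y→11,v→13,h→6,a→6 7:s→7,y→7,v→7,h→7,a→7 8:s→8,y→12,v→7,h→8,a→10 9:s→9,y→5,v→7,h→9,a→12 10:s→10,y→10,v→7,h→10,a→7 11:s→11,y→11,v→14,h→11,a→7 12:s→12,y→10,v→7,h→12,a→10 13:s→7,y→14,v→7,h→13,a→15 14:s→7,y→14,v→7,h→14,a→7 15:s→7,y→14,v→7,h→15,a→14.
'vv': run [20, 14, 3] end={s10,s12,s13} ∉↓L; 2/2 del acc.
'yya': |S_i|=[20, 14, 7, 3] end={s10,s12,s13} rej; 3/3 single-dels accept.
'yhvs': run [20, 14, 12, 6, 3] end={s10,s12,s13} ∉↓L; 4/4 del acc.
'vaaa': run [20, 14, 8, 5, 3] end={s10,s12,s13} ∉↓L; 4/4 del acc.
'hvaya': N↓-sim [20, 19, 12, 7, 5, 3] end={s10,s12,s13} — reject; 5/5 del acc.
5 obstructions.


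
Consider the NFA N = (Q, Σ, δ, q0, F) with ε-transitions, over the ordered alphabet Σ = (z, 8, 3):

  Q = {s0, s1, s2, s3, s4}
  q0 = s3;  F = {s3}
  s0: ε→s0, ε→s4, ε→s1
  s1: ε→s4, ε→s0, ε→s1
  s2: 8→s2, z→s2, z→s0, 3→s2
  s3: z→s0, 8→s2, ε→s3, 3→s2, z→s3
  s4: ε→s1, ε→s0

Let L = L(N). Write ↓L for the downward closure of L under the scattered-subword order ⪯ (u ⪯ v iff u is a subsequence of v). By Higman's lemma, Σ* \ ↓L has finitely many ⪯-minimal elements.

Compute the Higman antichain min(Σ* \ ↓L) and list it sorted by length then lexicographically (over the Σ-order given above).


min(Σ*\↓L) = [8, 3].

|Q|=5, |F|=1, |δ|=17 (9 ε).
min D↑ (2 st, q0=0, F={1}): 0:z→0,8→1,3→1 1:z→1,8→1,3→1 [Hopcroft].
'8': |S_i|=[5, 4] end={s0,s1,s2,s4} rej; 1/1 single-dels accept.
'3': run [5, 4] end={s0,s1,s2,s4} rej; 1/1 del acc.
2 minimals (antichain).


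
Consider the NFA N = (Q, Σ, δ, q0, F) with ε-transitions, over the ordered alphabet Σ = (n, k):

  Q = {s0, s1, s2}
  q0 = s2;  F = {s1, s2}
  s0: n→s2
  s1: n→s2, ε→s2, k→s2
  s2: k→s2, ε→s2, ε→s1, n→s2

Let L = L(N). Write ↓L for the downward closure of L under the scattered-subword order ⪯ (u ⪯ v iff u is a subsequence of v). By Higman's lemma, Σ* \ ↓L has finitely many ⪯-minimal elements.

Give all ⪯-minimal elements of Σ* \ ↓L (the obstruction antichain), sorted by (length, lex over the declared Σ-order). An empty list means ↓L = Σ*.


|Q|=3, |F|=2, |δ|=8 (3 ε).
min D↑ (1 st, q0=0, F={}): 0:n→0,k→0 (ε-aug+det+¬).
L(D↑) = ∅ ⇒ ↓L = Σ*.

min(Σ*\↓L) = [].


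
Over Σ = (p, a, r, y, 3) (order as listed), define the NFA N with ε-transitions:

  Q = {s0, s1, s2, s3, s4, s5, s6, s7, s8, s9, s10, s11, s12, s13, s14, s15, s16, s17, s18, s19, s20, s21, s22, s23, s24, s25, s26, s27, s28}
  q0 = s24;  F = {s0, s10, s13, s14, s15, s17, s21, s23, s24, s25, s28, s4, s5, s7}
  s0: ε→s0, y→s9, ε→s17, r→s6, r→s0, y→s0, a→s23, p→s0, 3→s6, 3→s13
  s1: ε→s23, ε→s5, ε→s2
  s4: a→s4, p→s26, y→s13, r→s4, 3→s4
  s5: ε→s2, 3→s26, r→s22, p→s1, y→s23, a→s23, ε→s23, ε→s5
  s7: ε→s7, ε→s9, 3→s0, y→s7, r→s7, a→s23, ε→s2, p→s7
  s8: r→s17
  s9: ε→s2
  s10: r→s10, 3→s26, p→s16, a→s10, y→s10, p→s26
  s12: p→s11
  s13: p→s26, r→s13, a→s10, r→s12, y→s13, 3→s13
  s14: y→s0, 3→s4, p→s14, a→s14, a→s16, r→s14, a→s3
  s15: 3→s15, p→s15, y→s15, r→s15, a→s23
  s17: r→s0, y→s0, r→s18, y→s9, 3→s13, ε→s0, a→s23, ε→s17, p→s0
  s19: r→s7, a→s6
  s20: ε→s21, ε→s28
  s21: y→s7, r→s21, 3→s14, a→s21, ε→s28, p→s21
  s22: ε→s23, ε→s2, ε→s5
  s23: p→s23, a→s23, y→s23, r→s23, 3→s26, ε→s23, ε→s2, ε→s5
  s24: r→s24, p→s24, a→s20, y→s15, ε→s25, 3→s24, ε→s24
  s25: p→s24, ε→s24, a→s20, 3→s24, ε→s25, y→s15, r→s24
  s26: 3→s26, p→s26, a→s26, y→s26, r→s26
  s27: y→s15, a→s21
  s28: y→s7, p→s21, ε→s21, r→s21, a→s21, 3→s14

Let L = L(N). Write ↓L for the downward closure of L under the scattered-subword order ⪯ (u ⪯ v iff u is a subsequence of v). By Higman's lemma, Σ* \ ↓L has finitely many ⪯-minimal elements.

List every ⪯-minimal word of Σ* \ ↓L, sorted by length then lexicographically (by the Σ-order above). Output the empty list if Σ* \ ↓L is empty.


Antichain: [ya3, a33p].

|Q|=29, |F|=14, |δ|=118 (28 ε).
min D↑ (11 st, q0=0, F={8}): 0:p→0,a→1,r→0,y→2,3→0 1:p→1,a→1,r→1,y→3,3→4 2:p→2,a→5,r→2,y→2,3→2 3:p→3,a→5,r→3,y→3,3→6 4:p→4,a→4,r→4,y→6,3→7 5:p→5,a→5,r→5,y→5,3→8 6:p→6,a→5,r→6,y→6,3→9 7:p→8,a→7,r→7,y→9,3→7 8:p→8,a→8,r→8,y→8,3→8 9:p→8,a→10,r→9,y→9,3→9 10:p→8,a→10,r→10,y→10,3→8 (ε-aug+det+¬).
'ya3': |S_i|=[26, 18, 8, 1] end={s26} rej; 3/3 single-dels accept.
'a33p': run [26, 23, 19, 8, 3] end={s11,s16,s26} rej; 4/4 deletions ∈↓L.
2 minimals (antichain).


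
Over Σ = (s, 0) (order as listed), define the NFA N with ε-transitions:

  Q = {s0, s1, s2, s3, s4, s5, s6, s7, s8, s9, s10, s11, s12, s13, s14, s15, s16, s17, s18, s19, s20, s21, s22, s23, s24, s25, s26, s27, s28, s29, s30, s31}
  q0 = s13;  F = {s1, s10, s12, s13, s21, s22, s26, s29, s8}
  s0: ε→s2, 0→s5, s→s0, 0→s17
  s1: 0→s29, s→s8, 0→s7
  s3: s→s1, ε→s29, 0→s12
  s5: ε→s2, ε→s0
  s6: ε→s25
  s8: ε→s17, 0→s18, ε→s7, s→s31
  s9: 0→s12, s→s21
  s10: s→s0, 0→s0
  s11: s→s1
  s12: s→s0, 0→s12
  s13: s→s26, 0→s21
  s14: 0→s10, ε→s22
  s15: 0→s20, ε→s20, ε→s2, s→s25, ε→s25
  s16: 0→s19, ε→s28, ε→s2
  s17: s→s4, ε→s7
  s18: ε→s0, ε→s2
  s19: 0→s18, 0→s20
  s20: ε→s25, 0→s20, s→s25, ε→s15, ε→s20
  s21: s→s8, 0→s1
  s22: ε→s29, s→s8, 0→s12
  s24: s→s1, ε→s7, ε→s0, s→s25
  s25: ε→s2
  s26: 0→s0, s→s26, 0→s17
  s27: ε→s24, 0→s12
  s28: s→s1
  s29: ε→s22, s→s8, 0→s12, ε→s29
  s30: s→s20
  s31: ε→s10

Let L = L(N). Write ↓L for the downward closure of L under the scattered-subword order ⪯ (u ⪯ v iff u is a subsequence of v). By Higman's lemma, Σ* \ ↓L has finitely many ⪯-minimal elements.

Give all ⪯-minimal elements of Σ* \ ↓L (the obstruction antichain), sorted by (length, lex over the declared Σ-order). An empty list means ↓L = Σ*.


A = [s0, 0sss, 0000s].

|Q|=32, |F|=9, |δ|=69 (27 ε).
min D↑ (9 st, q0=0, F={3}): 0:s→1,0→2 1:s→1,0→3 2:s→4,0→5 3:s→3,0→3 4:s→6,0→3 5:s→4,0→7 6:s→3,0→3 7:s→4,0→8 8:s→3,0→8 (ε-aug+det+¬).
's0': |S_i|=[17, 11, 7] end={s0,s17,s18,s2,s4,s5,s7} — reject; 2/2 single-dels accept.
'0sss': run [17, 15, 10, 8, 6] end={s0,s17,s2,s4,s5,s7} — reject; 4/4 del acc.
'0000s': |S_i|=[17, 15, 14, 13, 8, 6] end={s0,s17,s2,s4,s5,s7} — reject; 5/5 deletions ∈↓L.
3 words, ⪯-incomp.


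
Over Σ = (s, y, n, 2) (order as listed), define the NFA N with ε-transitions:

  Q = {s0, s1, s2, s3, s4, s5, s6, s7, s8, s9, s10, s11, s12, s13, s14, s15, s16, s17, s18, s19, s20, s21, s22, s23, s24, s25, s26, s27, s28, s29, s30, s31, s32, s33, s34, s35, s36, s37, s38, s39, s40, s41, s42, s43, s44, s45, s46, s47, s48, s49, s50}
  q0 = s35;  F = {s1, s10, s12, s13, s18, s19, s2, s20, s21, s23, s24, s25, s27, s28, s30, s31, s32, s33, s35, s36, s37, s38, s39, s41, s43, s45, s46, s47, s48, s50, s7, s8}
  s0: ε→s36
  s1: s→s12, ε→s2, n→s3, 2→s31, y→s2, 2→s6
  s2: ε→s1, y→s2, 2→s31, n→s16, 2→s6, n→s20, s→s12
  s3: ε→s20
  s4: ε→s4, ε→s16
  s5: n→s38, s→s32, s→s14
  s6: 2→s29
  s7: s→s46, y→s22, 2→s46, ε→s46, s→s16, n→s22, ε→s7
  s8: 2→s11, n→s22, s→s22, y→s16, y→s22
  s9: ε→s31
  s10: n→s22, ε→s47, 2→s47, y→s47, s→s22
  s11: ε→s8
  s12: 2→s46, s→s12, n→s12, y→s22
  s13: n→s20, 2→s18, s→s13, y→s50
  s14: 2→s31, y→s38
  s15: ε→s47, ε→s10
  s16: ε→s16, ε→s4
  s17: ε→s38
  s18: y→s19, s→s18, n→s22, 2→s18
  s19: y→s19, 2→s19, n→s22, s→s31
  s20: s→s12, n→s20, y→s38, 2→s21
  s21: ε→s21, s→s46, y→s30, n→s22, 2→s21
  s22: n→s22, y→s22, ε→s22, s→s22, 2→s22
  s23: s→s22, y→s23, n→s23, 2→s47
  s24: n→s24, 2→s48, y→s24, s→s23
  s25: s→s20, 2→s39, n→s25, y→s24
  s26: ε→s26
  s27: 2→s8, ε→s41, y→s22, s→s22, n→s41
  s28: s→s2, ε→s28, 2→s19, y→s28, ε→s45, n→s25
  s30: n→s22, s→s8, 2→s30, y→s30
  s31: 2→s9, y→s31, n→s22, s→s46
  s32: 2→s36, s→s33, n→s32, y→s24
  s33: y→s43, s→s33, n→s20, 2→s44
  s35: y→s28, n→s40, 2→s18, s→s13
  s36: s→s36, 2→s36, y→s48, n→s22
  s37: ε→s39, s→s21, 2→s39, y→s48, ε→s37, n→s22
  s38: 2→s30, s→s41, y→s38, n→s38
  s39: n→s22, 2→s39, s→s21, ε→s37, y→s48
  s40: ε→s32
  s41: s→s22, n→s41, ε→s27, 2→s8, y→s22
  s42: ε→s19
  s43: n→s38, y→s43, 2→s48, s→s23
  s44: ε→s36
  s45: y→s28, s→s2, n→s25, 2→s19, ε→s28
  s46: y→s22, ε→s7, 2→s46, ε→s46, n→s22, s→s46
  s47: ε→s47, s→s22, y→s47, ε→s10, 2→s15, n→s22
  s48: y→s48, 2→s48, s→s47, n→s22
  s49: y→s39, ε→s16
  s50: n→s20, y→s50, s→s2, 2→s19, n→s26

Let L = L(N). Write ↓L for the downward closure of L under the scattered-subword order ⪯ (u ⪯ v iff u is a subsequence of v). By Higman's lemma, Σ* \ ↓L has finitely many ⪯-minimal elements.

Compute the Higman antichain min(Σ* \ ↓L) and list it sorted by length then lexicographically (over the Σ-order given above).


A = [2n, snsy, yssy, nyss].

|Q|=51, |F|=32, |δ|=180 (35 ε).
min D↑ (27 st, q0=0, F={13}): 0:s→1,y→2,n→3,2→4 1:s→1,y→5,n→6,2→4 2:s→7,y→2,n→8,2→9 3:s→10,y→11,n→3,2→12 4:s→4,y→9,n→13,2→4 5:s→7,y→5,n→6,2→9 6:s→14,y→15,n→6,2→16 7:s→14,y→7,n→6,2→17 8:s→6,y→11,n→8,2→18 9:s→17,y→9,n→13,2→9 10:s→10,y→19,n→6,2→12 11:s→20,y→11,n→11,2→21 12:s→12,y→21,n→13,2→12 13:s→13,y→13,n→13,2→13 14:s→14,y→13,n→14,2→22 15:s→23,y→15,n→15,2→24 16:s→22,y→24,n→13,2→16 17:s→22,y→17,n→13,2→17 18:s→16,y→21,n→13,2→18 19:s→20,y→19,n→15,2→21 20:s→13,y→20,n→20,2→25 21:s→25,y→21,n→13,2→21 22:s→22,y→13,n→13,2→22 23:s→13,y→13,n→23,2→26 24:s→26,y→24,n→13,2→24 25:s→13,y→25,n→13,2→25 26:s→13,y→13,n→13,2→26 (ε-aug+det+¬).
'2n': |S_i|=[44, 23, 1] end={s22} rej; 2/2 deletions ∈↓L.
'snsy': run [44, 35, 20, 10, 3] end={s16,s22,s4} ∉↓L; 4/4 deletions ∈↓L.
'yssy': run [44, 36, 25, 10, 3] end={s16,s22,s4} rej; 4/4 deletions ∈↓L.
'nyss': |S_i|=[44, 31, 16, 11, 1] end={s22} rej; 4/4 del acc.
4 minimals (antichain).


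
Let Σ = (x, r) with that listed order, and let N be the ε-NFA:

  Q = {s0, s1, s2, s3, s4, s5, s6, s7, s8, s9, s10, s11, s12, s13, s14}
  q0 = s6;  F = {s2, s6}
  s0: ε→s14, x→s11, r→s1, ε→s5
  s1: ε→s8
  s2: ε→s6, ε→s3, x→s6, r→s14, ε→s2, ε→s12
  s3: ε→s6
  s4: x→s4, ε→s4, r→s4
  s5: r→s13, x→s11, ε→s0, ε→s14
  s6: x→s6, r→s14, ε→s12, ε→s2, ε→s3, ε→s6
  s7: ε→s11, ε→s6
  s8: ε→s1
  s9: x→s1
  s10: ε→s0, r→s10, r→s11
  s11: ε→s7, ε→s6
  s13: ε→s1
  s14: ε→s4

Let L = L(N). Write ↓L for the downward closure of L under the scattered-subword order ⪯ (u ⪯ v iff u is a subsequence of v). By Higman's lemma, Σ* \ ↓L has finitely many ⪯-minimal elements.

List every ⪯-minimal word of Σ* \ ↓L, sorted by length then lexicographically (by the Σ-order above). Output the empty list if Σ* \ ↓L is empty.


min(Σ*\↓L) = [r].

|Q|=15, |F|=2, |δ|=36 (23 ε).
min D↑ (2 st, q0=0, F={1}): 0:x→0,r→1 1:x→1,r→1.
'r': N↓-sim [6, 2] end={s14,s4} — reject; 1/1 single-dels accept.
1 words, ⪯-incomp.


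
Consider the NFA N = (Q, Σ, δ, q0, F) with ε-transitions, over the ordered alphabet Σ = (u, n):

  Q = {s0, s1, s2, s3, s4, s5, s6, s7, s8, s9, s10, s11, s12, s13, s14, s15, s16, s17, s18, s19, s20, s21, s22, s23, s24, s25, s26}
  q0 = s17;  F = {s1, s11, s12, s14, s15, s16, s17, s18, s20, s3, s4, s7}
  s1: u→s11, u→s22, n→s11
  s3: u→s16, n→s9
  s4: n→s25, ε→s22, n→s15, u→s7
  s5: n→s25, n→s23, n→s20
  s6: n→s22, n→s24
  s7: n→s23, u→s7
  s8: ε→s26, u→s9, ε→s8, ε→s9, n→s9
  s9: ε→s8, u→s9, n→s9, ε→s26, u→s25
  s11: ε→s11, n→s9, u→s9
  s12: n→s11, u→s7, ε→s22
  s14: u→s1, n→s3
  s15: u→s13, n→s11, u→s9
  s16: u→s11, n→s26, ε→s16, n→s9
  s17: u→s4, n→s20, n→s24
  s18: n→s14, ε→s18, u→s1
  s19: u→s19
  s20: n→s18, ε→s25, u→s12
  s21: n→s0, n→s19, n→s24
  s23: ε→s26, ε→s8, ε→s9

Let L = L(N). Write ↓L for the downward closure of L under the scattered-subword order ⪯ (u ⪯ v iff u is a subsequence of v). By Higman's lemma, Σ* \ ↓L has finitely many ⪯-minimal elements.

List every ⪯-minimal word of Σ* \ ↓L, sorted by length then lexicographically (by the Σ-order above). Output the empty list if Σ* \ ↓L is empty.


|Q|=27, |F|=12, |δ|=57 (14 ε).
min D↑ (13 st, q0=0, F={7}): 0:u→1,n→2 1:u→3,n→4 2:u→5,n→6 3:u→3,n→7 4:u→7,n→8 5:u→3,n→8 6:u→9,n→10 7:u→7,n→7 8:u→7,n→7 9:u→8,n→8 10:u→9,n→11 11:u→12,n→7 12:u→8,n→7 (ε-aug+det+¬).
'uun': N↓-sim [20, 14, 9, 5] end={s23,s25,s26,s8,s9} — reject; 3/3 deletions ∈↓L.
'unu': N↓-sim [20, 14, 8, 5] end={s13,s25,s26,s8,s9} ∉↓L; 3/3 deletions ∈↓L.
'unnn': N↓-sim [20, 14, 8, 5, 4] end={s25,s26,s8,s9} rej; 4/4 single-dels accept.
'nunn': |S_i|=[20, 18, 12, 6, 4] end={s25,s26,s8,s9} — reject; 4/4 single-dels accept.
'nnuuu': run [20, 18, 12, 8, 6, 4] end={s25,s26,s8,s9} — reject; 5/5 single-dels accept.
'nnnnn': |S_i|=[20, 18, 12, 10, 7, 4] end={s25,s26,s8,s9} ∉↓L; 5/5 del acc.
6 words, ⪯-incomp.

Antichain: [uun, unu, unnn, nunn, nnuuu, nnnnn].


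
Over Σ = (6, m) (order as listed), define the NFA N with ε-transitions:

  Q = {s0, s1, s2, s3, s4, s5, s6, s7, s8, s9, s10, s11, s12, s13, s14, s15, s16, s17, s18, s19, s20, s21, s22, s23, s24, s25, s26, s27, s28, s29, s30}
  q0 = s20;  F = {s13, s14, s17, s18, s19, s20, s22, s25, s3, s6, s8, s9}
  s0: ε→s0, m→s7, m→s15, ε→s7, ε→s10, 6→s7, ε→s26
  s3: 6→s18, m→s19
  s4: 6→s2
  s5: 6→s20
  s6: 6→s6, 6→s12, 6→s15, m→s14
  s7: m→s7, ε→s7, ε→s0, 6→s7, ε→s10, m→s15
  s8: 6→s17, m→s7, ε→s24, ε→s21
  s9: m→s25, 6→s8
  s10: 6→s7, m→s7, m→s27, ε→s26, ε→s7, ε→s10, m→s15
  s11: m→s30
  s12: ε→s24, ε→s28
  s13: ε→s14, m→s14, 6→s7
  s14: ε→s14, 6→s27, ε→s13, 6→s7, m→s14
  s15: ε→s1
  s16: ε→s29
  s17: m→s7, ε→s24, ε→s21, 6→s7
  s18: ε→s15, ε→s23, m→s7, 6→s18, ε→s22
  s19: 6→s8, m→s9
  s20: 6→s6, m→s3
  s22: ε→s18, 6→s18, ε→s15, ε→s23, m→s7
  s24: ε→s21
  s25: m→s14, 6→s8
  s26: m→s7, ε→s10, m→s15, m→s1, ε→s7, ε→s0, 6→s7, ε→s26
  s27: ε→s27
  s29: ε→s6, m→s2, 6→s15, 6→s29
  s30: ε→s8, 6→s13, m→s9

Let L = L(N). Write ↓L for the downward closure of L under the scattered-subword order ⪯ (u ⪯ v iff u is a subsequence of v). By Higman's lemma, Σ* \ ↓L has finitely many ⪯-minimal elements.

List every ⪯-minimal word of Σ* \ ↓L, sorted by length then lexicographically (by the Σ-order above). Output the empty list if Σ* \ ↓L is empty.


|Q|=31, |F|=12, |δ|=84 (35 ε).
min D↑ (11 st, q0=0, F={6}): 0:6→1,m→2 1:6→1,m→3 2:6→4,m→5 3:6→6,m→3 4:6→4,m→6 5:6→7,m→8 6:6→6,m→6 7:6→9,m→6 8:6→7,m→10 9:6→6,m→6 10:6→7,m→3 [Hopcroft].
'6m6': N↓-sim [24, 19, 9, 7] end={s0,s1,s10,s15,s26,s27,s7} — reject; 3/3 single-dels accept.
'm6m': |S_i|=[24, 20, 14, 7] end={s0,s1,s10,s15,s26,s27,s7} ∉↓L; 3/3 del acc.
'mm666': |S_i|=[24, 20, 16, 11, 10, 7] end={s0,s1,s10,s15,s26,s27,s7} rej; 5/5 del acc.
'mmmmm6': N↓-sim [24, 20, 16, 15, 14, 9, 7] end={s0,s1,s10,s15,s26,s27,s7} — reject; 6/6 single-dels accept.
4 minimals (antichain).

min(Σ*\↓L) = [6m6, m6m, mm666, mmmmm6].


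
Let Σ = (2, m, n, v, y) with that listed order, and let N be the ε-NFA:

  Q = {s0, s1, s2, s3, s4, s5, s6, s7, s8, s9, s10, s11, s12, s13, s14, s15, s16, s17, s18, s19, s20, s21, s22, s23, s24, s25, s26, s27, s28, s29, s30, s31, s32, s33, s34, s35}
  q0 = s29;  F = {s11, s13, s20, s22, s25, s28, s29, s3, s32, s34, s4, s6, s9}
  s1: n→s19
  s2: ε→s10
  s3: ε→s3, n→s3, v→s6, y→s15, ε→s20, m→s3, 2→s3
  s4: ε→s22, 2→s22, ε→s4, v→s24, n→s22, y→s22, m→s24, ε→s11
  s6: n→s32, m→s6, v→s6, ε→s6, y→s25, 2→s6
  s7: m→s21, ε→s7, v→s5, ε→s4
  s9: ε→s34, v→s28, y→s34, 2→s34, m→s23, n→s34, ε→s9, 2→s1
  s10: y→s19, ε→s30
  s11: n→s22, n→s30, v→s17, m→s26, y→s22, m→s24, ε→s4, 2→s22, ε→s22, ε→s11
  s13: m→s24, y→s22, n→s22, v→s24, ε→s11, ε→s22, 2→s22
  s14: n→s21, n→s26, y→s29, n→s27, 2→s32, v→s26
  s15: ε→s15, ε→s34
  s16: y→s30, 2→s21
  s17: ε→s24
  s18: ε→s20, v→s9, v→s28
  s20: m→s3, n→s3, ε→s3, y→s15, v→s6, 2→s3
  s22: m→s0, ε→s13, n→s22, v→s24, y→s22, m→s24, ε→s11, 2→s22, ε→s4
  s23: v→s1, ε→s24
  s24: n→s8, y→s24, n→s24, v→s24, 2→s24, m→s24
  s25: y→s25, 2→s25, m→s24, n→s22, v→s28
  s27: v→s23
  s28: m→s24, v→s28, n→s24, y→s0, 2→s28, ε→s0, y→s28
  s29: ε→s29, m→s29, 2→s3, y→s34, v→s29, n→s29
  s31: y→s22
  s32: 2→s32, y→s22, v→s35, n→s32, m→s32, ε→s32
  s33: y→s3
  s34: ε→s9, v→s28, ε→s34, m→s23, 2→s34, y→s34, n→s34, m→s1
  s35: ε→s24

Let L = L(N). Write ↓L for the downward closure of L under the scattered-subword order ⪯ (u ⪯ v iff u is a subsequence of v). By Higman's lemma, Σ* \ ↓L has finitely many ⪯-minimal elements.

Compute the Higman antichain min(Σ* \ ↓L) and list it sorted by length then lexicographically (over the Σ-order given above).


|Q|=36, |F|=13, |δ|=127 (32 ε).
min D↑ (9 st, q0=0, F={4}): 0:2→1,m→0,n→0,v→0,y→2 1:2→1,m→1,n→1,v→3,y→2 2:2→2,m→4,n→2,v→5,y→2 3:2→3,m→3,n→6,v→3,y→7 4:2→4,m→4,n→4,v→4,y→4 5:2→5,m→4,n→4,v→5,y→5 6:2→6,m→6,n→6,v→4,y→8 7:2→7,m→4,n→8,v→5,y→7 8:2→8,m→4,n→8,v→4,y→8.
'ym': run [24, 18, 7] end={s0,s1,s19,s23,s24,s26,s8} rej; 2/2 del acc.
'yvn': |S_i|=[24, 18, 7, 3] end={s19,s24,s8} — reject; 3/3 deletions ∈↓L.
'2vnv': |S_i|=[24, 23, 17, 13, 4] end={s17,s24,s35,s8} ∉↓L; 4/4 del acc.
3 words, ⪯-incomp.

min(Σ*\↓L) = [ym, yvn, 2vnv].


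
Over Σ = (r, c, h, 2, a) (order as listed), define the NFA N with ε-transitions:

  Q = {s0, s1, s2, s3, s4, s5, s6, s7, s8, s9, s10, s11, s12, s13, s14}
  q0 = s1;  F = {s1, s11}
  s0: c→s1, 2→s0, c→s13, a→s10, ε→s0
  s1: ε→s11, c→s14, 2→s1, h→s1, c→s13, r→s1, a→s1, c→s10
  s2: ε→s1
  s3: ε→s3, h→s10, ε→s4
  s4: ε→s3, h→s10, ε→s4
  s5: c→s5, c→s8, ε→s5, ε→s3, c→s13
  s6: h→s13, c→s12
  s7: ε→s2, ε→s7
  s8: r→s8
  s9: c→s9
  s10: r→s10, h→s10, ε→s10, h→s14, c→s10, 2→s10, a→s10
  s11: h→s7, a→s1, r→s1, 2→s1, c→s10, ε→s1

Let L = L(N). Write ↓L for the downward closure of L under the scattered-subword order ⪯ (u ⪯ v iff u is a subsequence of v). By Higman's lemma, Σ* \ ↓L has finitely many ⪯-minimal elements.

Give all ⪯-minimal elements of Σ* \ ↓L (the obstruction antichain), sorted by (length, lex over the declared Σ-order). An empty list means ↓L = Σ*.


|Q|=15, |F|=2, |δ|=44 (13 ε).
min D↑ (2 st, q0=0, F={1}): 0:r→0,c→1,h→0,2→0,a→0 1:r→1,c→1,h→1,2→1,a→1 (ε-aug+det+¬).
'c': |S_i|=[7, 3] end={s10,s13,s14} — reject; 1/1 deletions ∈↓L.
1 minimals (antichain).

A = [c].


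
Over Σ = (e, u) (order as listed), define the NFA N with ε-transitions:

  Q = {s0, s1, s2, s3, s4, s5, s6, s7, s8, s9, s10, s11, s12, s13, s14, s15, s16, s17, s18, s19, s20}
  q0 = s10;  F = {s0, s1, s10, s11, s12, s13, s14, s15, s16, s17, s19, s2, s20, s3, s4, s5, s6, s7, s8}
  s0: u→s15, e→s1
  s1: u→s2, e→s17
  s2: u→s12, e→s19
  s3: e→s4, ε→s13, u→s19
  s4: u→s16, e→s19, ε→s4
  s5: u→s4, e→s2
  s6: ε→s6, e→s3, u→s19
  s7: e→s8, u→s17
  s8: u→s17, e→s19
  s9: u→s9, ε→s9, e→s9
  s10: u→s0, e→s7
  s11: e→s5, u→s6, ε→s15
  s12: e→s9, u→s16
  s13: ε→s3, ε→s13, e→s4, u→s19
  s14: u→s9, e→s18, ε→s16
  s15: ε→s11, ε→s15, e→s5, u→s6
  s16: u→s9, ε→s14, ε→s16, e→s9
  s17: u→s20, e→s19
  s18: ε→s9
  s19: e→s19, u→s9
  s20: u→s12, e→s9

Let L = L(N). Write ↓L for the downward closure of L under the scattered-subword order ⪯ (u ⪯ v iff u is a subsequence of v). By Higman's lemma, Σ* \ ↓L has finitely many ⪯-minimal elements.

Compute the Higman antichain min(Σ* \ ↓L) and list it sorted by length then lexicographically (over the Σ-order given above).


Antichain: [eeeu, eueu, euue, ueeue, uuuuu].

|Q|=21, |F|=19, |δ|=53 (13 ε).
min D↑ (17 st, q0=0, F={12}): 0:e→1,u→2 1:e→3,u→4 2:e→5,u→6 3:e→7,u→4 4:e→7,u→8 5:e→4,u→9 6:e→10,u→11 7:e→7,u→12 8:e→12,u→13 9:e→7,u→13 10:e→9,u→14 11:e→15,u→7 12:e→12,u→12 13:e→12,u→16 14:e→7,u→16 15:e→14,u→7 16:e→12,u→12 [Hopcroft].
'eeeu': N↓-sim [21, 16, 11, 3, 1] end={s9} — reject; 4/4 del acc.
'eueu': run [21, 16, 10, 3, 1] end={s9} ∉↓L; 4/4 single-dels accept.
'euue': N↓-sim [21, 16, 10, 6, 2] end={s18,s9} rej; 4/4 deletions ∈↓L.
'ueeue': N↓-sim [21, 18, 14, 10, 6, 2] end={s18,s9} — reject; 5/5 deletions ∈↓L.
'uuuuu': run [21, 18, 15, 10, 5, 1] end={s9} rej; 5/5 del acc.
5 minimals (antichain).


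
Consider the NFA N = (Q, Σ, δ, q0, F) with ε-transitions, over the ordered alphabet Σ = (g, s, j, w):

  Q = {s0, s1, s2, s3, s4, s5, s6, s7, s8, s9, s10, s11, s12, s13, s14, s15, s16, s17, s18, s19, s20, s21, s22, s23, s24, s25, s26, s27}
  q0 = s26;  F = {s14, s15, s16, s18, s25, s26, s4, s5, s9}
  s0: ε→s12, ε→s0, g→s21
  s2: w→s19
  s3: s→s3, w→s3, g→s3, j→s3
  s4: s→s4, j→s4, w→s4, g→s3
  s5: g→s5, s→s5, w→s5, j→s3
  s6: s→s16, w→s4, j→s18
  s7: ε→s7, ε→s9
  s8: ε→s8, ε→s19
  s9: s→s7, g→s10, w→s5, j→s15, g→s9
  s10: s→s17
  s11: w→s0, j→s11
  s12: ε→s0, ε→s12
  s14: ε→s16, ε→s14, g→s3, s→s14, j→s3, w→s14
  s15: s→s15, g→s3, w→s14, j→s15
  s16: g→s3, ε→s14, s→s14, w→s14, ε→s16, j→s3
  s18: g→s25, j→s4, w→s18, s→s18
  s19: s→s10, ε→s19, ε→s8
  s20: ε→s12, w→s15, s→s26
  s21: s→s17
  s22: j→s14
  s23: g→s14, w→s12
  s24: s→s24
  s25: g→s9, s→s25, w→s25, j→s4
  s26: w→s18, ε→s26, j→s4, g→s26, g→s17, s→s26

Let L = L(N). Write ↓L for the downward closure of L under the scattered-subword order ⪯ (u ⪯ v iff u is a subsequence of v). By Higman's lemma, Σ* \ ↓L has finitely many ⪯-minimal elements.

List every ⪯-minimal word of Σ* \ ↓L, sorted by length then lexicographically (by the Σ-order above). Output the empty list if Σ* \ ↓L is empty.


|Q|=28, |F|=9, |δ|=74 (16 ε).
min D↑ (9 st, q0=0, F={3}): 0:g→0,s→0,j→1,w→2 1:g→3,s→1,j→1,w→1 2:g→4,s→2,j→1,w→2 3:g→3,s→3,j→3,w→3 4:g→5,s→4,j→1,w→4 5:g→5,s→5,j→6,w→7 6:g→3,s→6,j→6,w→8 7:g→7,s→7,j→3,w→7 8:g→3,s→8,j→3,w→8.
'jg': |S_i|=[13, 5, 1] end={s3} ∉↓L; 2/2 single-dels accept.
'wggwj': run [13, 12, 11, 9, 4, 1] end={s3} rej; 5/5 single-dels accept.
2 minimals (antichain).

A = [jg, wggwj].


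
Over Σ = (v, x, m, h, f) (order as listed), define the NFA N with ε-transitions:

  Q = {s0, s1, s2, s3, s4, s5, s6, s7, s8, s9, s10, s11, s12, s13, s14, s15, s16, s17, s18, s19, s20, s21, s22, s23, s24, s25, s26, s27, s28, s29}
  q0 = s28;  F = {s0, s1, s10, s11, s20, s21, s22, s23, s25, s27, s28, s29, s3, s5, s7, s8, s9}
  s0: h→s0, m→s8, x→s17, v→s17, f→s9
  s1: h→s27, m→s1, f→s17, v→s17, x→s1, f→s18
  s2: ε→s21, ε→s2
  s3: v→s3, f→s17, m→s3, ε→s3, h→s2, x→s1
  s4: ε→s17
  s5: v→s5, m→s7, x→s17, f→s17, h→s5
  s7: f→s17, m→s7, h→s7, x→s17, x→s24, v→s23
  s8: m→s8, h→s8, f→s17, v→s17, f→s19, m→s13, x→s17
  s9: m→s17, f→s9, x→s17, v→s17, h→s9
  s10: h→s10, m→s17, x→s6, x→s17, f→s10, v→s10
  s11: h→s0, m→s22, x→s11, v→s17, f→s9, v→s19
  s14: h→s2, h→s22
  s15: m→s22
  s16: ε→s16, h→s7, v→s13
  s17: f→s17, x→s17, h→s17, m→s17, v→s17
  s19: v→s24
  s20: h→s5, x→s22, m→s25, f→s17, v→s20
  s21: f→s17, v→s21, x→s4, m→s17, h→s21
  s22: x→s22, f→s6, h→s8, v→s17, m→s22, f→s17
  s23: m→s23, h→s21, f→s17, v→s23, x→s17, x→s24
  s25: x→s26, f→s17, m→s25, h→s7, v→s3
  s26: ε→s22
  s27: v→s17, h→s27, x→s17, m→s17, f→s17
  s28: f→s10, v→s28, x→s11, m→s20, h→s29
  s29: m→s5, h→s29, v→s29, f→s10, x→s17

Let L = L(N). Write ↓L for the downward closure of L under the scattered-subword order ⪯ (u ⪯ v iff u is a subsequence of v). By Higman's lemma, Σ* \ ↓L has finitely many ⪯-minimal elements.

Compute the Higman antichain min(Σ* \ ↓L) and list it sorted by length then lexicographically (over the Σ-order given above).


min(Σ*\↓L) = [xv, mf, hx, fx, fm, mmvhm].

|Q|=30, |F|=17, |δ|=110 (6 ε).
min D↑ (18 st, q0=0, F={5}): 0:v→0,x→1,m→2,h→3,f→4 1:v→5,x→1,m→6,h→7,f→8 2:v→2,x→6,m→9,h→10,f→5 3:v→3,x→5,m→10,h→3,f→4 4:v→4,x→5,m→5,h→4,f→4 5:v→5,x→5,m→5,h→5,f→5 6:v→5,x→6,m→6,h→11,f→5 7:v→5,x→5,m→11,h→7,f→8 8:v→5,x→5,m→5,h→8,f→8 9:v→12,x→6,m→9,h→13,f→5 10:v→10,x→5,m→13,h→10,f→5 11:v→5,x→5,m→11,h→11,f→5 12:v→12,x→14,m→12,h→15,f→5 13:v→16,x→5,m→13,h→13,f→5 14:v→5,x→14,m→14,h→17,f→5 15:v→15,x→5,m→5,h→15,f→5 16:v→16,x→5,m→16,h→15,f→5 17:v→5,x→5,m→5,h→17,f→5 (ε-aug+det+¬).
'xv': run [26, 15, 3] end={s17,s19,s24} ∉↓L; 2/2 single-dels accept.
'mf': |S_i|=[26, 20, 5] end={s17,s18,s19,s24,s6} rej; 2/2 single-dels accept.
'hx': run [26, 17, 4] end={s17,s24,s4,s6} ∉↓L; 2/2 del acc.
'fx': run [26, 7, 2] end={s17,s6} — reject; 2/2 single-dels accept.
'fm': N↓-sim [26, 7, 1] end={s17} — reject; 2/2 deletions ∈↓L.
'mmvhm': |S_i|=[26, 20, 18, 10, 5, 1] end={s17} rej; 5/5 deletions ∈↓L.
6 minimals (antichain).


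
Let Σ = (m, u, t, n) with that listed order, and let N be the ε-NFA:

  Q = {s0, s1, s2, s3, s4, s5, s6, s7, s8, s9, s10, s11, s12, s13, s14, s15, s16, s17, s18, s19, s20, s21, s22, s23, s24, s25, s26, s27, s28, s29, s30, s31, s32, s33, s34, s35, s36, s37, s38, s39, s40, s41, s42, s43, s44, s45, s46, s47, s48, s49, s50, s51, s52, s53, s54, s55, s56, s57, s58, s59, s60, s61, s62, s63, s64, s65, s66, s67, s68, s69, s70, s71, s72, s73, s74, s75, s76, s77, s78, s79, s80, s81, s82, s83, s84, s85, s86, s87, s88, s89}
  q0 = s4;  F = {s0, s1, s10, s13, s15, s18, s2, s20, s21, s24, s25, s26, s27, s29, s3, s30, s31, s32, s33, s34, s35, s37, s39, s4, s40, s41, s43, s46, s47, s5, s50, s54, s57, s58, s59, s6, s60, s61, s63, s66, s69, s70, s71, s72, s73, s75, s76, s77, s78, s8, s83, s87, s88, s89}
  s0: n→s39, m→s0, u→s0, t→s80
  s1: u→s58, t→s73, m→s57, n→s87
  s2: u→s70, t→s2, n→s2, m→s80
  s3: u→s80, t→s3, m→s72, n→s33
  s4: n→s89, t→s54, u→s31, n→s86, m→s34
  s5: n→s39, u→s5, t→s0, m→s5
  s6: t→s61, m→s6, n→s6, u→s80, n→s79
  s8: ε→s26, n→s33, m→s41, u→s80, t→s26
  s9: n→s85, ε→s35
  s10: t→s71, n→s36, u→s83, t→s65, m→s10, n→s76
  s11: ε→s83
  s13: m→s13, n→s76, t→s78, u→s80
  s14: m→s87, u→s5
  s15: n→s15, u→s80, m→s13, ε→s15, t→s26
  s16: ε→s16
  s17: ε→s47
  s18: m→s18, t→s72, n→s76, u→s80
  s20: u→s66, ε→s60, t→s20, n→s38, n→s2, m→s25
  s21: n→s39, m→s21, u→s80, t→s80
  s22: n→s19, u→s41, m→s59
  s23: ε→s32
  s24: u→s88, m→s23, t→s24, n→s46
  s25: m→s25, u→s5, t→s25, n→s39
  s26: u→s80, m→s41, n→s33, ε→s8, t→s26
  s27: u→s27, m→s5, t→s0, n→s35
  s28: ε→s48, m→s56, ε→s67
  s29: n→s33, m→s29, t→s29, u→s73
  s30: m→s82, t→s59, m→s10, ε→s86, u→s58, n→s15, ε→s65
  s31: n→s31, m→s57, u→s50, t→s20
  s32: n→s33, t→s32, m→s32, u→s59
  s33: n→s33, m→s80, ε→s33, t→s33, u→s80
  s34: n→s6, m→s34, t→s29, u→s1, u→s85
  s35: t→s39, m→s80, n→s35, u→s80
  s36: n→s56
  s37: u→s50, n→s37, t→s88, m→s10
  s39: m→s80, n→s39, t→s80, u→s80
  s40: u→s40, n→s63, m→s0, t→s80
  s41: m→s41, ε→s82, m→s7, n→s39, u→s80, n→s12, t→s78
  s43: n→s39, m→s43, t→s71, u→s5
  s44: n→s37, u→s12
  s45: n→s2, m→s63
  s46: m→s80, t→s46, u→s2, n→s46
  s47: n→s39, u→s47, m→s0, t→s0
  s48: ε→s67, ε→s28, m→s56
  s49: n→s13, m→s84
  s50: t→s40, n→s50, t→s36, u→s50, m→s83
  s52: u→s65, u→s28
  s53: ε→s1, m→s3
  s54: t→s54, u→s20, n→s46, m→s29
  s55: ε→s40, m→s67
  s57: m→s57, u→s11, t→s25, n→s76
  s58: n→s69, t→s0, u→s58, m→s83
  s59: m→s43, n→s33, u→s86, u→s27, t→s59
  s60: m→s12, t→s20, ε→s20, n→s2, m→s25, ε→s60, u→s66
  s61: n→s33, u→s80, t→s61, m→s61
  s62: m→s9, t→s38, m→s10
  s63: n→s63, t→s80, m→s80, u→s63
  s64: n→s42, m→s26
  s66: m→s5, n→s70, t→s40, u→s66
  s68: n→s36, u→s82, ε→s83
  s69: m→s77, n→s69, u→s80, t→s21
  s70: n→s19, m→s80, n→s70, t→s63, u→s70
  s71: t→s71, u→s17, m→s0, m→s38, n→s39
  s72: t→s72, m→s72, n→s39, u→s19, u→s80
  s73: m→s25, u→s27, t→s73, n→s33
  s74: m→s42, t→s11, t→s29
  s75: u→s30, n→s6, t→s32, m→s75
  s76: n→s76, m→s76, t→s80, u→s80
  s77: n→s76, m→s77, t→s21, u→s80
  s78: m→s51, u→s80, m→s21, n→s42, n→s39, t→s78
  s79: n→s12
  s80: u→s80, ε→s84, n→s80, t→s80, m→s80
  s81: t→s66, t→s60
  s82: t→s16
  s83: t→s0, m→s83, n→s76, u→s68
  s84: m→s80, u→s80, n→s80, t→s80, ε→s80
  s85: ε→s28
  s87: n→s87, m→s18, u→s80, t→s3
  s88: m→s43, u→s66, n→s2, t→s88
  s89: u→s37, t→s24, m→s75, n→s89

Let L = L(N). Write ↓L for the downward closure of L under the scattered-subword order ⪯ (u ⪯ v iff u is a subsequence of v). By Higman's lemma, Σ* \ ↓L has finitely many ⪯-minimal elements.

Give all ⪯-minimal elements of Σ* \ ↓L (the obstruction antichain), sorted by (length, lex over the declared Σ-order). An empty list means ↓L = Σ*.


|Q|=90, |F|=54, |δ|=299 (25 ε).
min D↑ (53 st, q0=0, F={19}): 0:m→1,u→2,t→3,n→4 1:m→1,u→5,t→6,n→7 2:m→8,u→9,t→10,n→2 3:m→6,u→10,t→3,n→11 4:m→12,u→13,t→14,n→4 5:m→8,u→15,t→16,n→17 6:m→6,u→16,t→6,n→18 7:m→7,u→19,t→20,n→7 8:m→8,u→21,t→22,n→23 9:m→21,u→9,t→24,n→9 10:m→22,u→25,t→10,n→26 11:m→19,u→26,t→11,n→11 12:m→12,u→27,t→28,n→7 13:m→29,u→9,t→30,n→13 14:m→28,u→30,t→14,n→11 15:m→21,u→15,t→31,n→32 16:m→22,u→33,t→16,n→18 17:m→34,u→19,t→35,n→17 18:m→19,u→19,t→18,n→18 19:m→19,u→19,t→19,n→19 20:m→20,u→19,t→20,n→18 21:m→21,u→21,t→31,n→23 22:m→22,u→36,t→22,n→37 23:m→23,u→19,t→19,n→23 24:m→31,u→24,t→19,n→38 25:m→36,u→25,t→24,n→39 26:m→19,u→39,t→26,n→26 27:m→29,u→15,t→40,n→41 28:m→28,u→40,t→28,n→18 29:m→29,u→21,t→42,n→23 30:m→43,u→25,t→30,n→26 31:m→31,u→31,t→19,n→37 32:m→44,u→19,t→45,n→32 33:m→36,u→33,t→31,n→46 34:m→34,u→19,t→47,n→23 35:m→47,u→19,t→35,n→18 36:m→36,u→36,t→31,n→37 37:m→19,u→19,t→19,n→37 38:m→19,u→38,t→19,n→38 39:m→19,u→39,t→38,n→39 40:m→43,u→33,t→40,n→18 41:m→48,u→19,t→49,n→41 42:m→31,u→50,t→42,n→37 43:m→43,u→36,t→42,n→37 44:m→44,u→19,t→45,n→23 45:m→45,u→19,t→19,n→37 46:m→19,u→19,t→37,n→46 47:m→47,u→19,t→47,n→37 48:m→48,u→19,t→51,n→23 49:m→52,u→19,t→49,n→18 50:m→31,u→50,t→31,n→37 51:m→45,u→19,t→51,n→37 52:m→52,u→19,t→51,n→37 (ε-aug+det+¬).
'mnu': run [77, 61, 31, 3] end={s19,s80,s84} — reject; 3/3 deletions ∈↓L.
'tnm': run [77, 49, 14, 2] end={s80,s84} — reject; 3/3 single-dels accept.
'umnt': run [77, 64, 34, 8, 2] end={s80,s84} — reject; 4/4 deletions ∈↓L.
'uutt': run [77, 64, 28, 10, 2] end={s80,s84} ∉↓L; 4/4 single-dels accept.
'numtmt': N↓-sim [77, 67, 49, 28, 14, 7, 2] end={s80,s84} rej; 6/6 del acc.
5 words, ⪯-incomp.

A = [mnu, tnm, umnt, uutt, numtmt].


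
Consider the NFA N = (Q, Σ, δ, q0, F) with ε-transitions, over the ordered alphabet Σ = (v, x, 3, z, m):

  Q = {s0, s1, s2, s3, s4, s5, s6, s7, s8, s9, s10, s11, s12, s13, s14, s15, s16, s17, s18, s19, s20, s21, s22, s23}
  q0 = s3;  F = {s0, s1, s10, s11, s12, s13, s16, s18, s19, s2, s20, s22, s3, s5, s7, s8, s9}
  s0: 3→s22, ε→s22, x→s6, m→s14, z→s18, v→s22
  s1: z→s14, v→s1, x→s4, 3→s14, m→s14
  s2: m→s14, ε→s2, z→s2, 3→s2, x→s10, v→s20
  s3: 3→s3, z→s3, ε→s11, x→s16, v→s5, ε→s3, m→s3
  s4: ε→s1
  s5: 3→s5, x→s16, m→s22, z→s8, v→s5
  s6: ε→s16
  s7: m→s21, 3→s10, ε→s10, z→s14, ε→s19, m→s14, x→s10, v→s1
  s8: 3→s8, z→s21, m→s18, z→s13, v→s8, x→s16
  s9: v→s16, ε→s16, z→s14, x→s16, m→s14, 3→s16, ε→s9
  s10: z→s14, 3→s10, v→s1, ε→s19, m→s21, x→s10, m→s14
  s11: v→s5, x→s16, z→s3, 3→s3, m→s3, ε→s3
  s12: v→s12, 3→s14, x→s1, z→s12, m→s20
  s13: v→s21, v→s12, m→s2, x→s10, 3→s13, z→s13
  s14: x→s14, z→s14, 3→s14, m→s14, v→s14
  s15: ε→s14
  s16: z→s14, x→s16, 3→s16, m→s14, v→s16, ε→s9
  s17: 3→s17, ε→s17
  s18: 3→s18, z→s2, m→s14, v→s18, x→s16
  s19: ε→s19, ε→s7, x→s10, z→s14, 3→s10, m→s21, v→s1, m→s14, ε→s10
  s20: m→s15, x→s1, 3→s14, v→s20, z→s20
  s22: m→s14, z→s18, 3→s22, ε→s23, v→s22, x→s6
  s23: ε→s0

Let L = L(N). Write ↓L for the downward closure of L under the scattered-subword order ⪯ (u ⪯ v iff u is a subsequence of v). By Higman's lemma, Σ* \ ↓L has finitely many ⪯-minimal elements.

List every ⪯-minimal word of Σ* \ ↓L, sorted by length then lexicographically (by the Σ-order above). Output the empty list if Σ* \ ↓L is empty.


|Q|=24, |F|=17, |δ|=116 (20 ε).
min D↑ (13 st, q0=0, F={5}): 0:v→1,x→2,3→0,z→0,m→0 1:v→1,x→2,3→1,z→3,m→4 2:v→2,x→2,3→2,z→5,m→5 3:v→3,x→2,3→3,z→6,m→7 4:v→4,x→2,3→4,z→7,m→5 5:v→5,x→5,3→5,z→5,m→5 6:v→8,x→9,3→6,z→6,m→10 7:v→7,x→2,3→7,z→10,m→5 8:v→8,x→11,3→5,z→8,m→12 9:v→11,x→9,3→9,z→5,m→5 10:v→12,x→9,3→10,z→10,m→5 11:v→11,x→11,3→5,z→5,m→5 12:v→12,x→11,3→5,z→12,m→5.
'xz': run [23, 10, 1] end={s14} rej; 2/2 del acc.
'xm': |S_i|=[23, 10, 2] end={s14,s21} rej; 2/2 deletions ∈↓L.
'vmm': |S_i|=[23, 21, 17, 3] end={s14,s15,s21} — reject; 3/3 del acc.
'vzzv3': run [23, 21, 16, 12, 7, 1] end={s14} rej; 5/5 single-dels accept.
4 minimals (antichain).

min(Σ*\↓L) = [xz, xm, vmm, vzzv3].


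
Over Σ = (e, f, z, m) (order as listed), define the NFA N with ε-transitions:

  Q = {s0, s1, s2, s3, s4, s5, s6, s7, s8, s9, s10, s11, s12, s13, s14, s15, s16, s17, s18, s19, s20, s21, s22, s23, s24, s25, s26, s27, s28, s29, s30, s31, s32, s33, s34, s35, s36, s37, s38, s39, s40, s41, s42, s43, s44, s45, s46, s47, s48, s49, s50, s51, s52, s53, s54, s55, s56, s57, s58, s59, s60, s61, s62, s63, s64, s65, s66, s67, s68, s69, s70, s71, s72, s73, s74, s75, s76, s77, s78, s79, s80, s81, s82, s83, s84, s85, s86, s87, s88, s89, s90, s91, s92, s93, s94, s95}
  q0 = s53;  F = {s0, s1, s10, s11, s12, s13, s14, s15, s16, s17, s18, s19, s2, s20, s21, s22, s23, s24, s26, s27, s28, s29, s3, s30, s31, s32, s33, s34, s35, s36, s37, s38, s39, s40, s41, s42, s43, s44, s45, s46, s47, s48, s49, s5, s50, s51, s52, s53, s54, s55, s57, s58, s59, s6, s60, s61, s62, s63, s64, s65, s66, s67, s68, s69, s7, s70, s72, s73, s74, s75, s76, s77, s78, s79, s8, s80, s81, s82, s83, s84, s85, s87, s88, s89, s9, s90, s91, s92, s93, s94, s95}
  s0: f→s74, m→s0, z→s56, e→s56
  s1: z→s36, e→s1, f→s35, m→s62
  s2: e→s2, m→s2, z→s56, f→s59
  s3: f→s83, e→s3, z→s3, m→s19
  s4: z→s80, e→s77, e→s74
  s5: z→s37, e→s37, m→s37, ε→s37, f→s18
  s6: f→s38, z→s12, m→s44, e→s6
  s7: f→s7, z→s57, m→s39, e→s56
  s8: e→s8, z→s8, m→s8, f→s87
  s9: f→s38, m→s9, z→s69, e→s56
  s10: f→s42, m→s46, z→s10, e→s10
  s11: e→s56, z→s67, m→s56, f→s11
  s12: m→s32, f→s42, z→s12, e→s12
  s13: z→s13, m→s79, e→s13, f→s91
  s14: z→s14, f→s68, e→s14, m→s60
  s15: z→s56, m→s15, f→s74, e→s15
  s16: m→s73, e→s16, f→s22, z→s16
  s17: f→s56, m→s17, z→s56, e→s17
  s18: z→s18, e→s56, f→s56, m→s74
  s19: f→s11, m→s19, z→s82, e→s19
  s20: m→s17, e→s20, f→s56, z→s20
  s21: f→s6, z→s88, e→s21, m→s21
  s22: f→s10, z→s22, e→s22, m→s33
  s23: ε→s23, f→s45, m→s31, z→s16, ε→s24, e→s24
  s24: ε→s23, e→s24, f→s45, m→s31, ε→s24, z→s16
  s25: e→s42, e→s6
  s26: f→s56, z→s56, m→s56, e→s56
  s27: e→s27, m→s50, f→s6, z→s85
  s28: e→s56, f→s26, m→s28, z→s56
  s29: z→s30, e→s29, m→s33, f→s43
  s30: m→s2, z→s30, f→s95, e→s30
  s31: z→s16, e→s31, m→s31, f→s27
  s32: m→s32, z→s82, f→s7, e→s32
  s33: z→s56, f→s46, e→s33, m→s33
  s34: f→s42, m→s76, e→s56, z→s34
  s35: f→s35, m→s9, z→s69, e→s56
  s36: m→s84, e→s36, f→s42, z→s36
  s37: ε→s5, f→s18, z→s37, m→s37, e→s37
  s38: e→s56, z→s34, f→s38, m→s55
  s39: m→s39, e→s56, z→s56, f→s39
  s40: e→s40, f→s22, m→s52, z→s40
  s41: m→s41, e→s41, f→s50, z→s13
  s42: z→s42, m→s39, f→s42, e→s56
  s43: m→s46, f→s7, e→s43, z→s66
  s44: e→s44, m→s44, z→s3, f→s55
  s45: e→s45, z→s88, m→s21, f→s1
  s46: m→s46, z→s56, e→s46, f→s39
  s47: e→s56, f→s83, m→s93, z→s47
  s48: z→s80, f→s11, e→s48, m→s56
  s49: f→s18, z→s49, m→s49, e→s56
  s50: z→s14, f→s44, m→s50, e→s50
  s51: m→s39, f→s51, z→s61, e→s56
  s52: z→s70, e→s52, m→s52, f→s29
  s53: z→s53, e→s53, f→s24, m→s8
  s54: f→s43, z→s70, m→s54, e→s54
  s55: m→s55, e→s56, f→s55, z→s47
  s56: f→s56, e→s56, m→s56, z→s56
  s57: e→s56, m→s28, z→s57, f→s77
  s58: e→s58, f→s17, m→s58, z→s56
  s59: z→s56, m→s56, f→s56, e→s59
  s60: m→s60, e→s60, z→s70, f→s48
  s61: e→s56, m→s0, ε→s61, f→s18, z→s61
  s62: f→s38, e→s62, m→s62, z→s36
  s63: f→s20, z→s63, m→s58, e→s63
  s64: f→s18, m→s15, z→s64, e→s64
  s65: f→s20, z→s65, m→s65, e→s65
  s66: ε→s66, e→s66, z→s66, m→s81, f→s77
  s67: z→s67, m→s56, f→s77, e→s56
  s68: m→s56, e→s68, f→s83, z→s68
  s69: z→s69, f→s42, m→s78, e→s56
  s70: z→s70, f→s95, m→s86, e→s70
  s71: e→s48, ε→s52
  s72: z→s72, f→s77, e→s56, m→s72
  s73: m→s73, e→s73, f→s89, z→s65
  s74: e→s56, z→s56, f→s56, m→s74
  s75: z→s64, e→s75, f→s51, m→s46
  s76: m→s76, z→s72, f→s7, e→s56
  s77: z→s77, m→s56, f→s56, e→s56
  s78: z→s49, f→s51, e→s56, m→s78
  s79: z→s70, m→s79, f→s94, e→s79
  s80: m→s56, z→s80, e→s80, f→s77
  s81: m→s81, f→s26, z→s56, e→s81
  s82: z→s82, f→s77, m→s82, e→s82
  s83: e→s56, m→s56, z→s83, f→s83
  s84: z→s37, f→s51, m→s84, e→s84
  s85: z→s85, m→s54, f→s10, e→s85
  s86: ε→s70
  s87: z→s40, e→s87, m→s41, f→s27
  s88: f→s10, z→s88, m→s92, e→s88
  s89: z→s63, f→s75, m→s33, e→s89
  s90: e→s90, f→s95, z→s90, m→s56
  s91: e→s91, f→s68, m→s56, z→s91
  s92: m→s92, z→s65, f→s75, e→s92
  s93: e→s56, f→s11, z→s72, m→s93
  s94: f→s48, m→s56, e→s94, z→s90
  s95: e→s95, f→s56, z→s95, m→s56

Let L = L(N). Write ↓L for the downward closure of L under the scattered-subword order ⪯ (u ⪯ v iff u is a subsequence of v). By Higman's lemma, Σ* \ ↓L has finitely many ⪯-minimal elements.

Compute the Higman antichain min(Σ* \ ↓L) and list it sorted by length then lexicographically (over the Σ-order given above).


min(Σ*\↓L) = [ffffe, fzfmz, fzmzff, mfmzfm].

|Q|=96, |F|=91, |δ|=384 (10 ε).
min D↑ (90 st, q0=0, F={28}): 0:e→0,f→1,z→0,m→2 1:e→1,f→3,z→4,m→5 2:e→2,f→6,z→2,m→2 3:e→3,f→7,z→8,m→9 4:e→4,f→10,z→4,m→11 5:e→5,f→12,z→4,m→5 6:e→6,f→12,z→13,m→14 7:e→7,f→15,z→16,m→17 8:e→8,f→18,z→8,m→19 9:e→9,f→20,z→8,m→9 10:e→10,f→18,z→10,m→21 11:e→11,f→22,z→23,m→11 12:e→12,f→20,z→24,m→25 13:e→13,f→10,z→13,m→26 14:e→14,f→25,z→27,m→14 15:e→28,f→15,z→29,m→30 16:e→16,f→31,z→16,m→32 17:e→17,f→33,z→16,m→17 18:e→18,f→31,z→18,m→34 19:e→19,f→35,z→23,m→19 20:e→20,f→33,z→36,m→37 21:e→21,f→34,z→28,m→21 22:e→22,f→35,z→38,m→21 23:e→23,f→39,z→23,m→23 24:e→24,f→18,z→24,m→40 25:e→25,f→37,z→41,m→25 26:e→26,f→42,z→43,m→26 27:e→27,f→44,z→27,m→45 28:e→28,f→28,z→28,m→28 29:e→28,f→31,z→29,m→46 30:e→28,f→33,z→29,m→30 31:e→28,f→31,z→31,m→47 32:e→32,f→48,z→49,m→32 33:e→28,f→33,z→50,m→51 34:e→34,f→47,z→28,m→34 35:e→35,f→48,z→52,m→34 36:e→36,f→31,z→36,m→53 37:e→37,f→51,z→54,m→37 38:e→38,f→39,z→38,m→55 39:e→39,f→28,z→39,m→56 40:e→40,f→57,z→43,m→40 41:e→41,f→58,z→41,m→59 42:e→42,f→57,z→60,m→21 43:e→43,f→61,z→43,m→43 44:e→44,f→58,z→44,m→28 45:e→45,f→62,z→43,m→45 46:e→28,f→48,z→63,m→46 47:e→28,f→47,z→28,m→47 48:e→28,f→48,z→64,m→47 49:e→49,f→65,z→49,m→49 50:e→28,f→31,z→50,m→66 51:e→28,f→51,z→67,m→51 52:e→52,f→65,z→52,m→68 53:e→53,f→69,z→70,m→53 54:e→54,f→71,z→54,m→72 55:e→55,f→56,z→28,m→55 56:e→56,f→28,z→28,m→56 57:e→57,f→69,z→73,m→34 58:e→58,f→71,z→58,m→28 59:e→59,f→74,z→43,m→59 60:e→60,f→61,z→60,m→75 61:e→61,f→28,z→61,m→28 62:e→62,f→74,z→76,m→28 63:e→28,f→65,z→63,m→63 64:e→28,f→65,z→64,m→77 65:e→28,f→28,z→65,m→78 66:e→28,f→69,z→79,m→66 67:e→28,f→71,z→67,m→80 68:e→68,f→78,z→28,m→68 69:e→28,f→69,z→81,m→47 70:e→70,f→82,z→70,m→70 71:e→28,f→71,z→71,m→28 72:e→72,f→83,z→70,m→72 73:e→73,f→82,z→73,m→84 74:e→74,f→83,z→85,m→28 75:e→75,f→86,z→28,m→75 76:e→76,f→61,z→76,m→28 77:e→28,f→78,z→28,m→77 78:e→28,f→28,z→28,m→78 79:e→28,f→82,z→79,m→79 80:e→28,f→83,z→79,m→80 81:e→28,f→82,z→81,m→87 82:e→28,f→28,z→82,m→28 83:e→28,f→83,z→88,m→28 84:e→84,f→89,z→28,m→84 85:e→85,f→82,z→85,m→28 86:e→86,f→28,z→28,m→28 87:e→28,f→89,z→28,m→87 88:e→28,f→82,z→88,m→28 89:e→28,f→28,z→28,m→28 [Hopcroft].
'ffffe': N↓-sim [93, 91, 80, 56, 28, 1] end={s56} rej; 5/5 deletions ∈↓L.
'fzfmz': N↓-sim [93, 91, 74, 42, 14, 1] end={s56} rej; 5/5 single-dels accept.
'fzmzff': run [93, 91, 74, 56, 32, 9, 1] end={s56} ∉↓L; 6/6 single-dels accept.
'mfmzfm': |S_i|=[93, 87, 70, 51, 32, 14, 1] end={s56} — reject; 6/6 del acc.
4 minimals (antichain).
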